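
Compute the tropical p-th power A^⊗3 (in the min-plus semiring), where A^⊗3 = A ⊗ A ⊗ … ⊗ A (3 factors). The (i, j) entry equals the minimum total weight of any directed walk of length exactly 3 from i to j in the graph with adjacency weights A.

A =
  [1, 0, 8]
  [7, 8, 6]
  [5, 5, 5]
A^⊗3 =
  [3, 2, 7]
  [9, 8, 13]
  [7, 6, 11]

Each entry (A^⊗3)_ij equals the minimum over all length-3 walks i = v_0 → v_1 → … → v_3 = j of Σ_t A[v_t][v_{t+1}]. For example, for (i, j) = (0, 2) we minimise over 9 possible intermediate vertex sequences; the minimum is 7, attained along the walk 0 → 0 → 1 → 2.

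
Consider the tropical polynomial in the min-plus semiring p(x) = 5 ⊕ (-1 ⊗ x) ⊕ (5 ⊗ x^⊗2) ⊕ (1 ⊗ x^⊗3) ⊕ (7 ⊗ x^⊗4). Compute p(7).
p(7) = 5

A tropical monomial a ⊗ x^⊗i evaluates to a + i · x. Evaluating each term at x = 7:
  Term 0 contributes 5 + 0 · 7 = 5
  Term 1 contributes -1 + 1 · 7 = 6
  Term 2 contributes 5 + 2 · 7 = 19
  Term 3 contributes 1 + 3 · 7 = 22
  Term 4 contributes 7 + 4 · 7 = 35
p(7) = ⊕ of these = min[5, 6, 19, 22, 35] = 5.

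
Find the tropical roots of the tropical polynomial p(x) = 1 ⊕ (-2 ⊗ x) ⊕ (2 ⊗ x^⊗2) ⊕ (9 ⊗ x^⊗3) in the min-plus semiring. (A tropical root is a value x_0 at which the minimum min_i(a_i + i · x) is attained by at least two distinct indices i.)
Roots: {-7, -4, 3}

Each tropical root is a break point of the lower envelope of the lines y = a_i + i · x (there are 4 lines, with slopes 0, 1, ..., 3). Only the lines that attain the minimum somewhere contribute to roots; other lines are dominated. Here the surviving (envelope) indices are i = 3, i = 2, i = 1, i = 0.
Intersections between consecutive envelope lines give the roots: for adjacent envelope indices i < j the intersection is x = (a_i − a_j) / (j − i). Reading off the sorted break points: {-7, -4, 3}.
Verification: at each break x_0, at least two indices attain the minimum of min_i(a_i + i · x_0).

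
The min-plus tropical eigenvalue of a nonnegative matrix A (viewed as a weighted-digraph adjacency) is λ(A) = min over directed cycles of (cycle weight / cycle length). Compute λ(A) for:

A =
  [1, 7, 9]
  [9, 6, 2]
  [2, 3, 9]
λ(A) = 1

Enumerate directed cycles and compute their means (weight / length). Sample:
  cycle 0 → 0: weight = 1, length = 1, mean = 1/1 ≈ 1.000
  cycle 1 → 1: weight = 6, length = 1, mean = 6/1 ≈ 6.000
  cycle 2 → 2: weight = 9, length = 1, mean = 9/1 ≈ 9.000
  cycle 0 → 1 → 0: weight = 16, length = 2, mean = 16/2 ≈ 8.000
  cycle 0 → 2 → 0: weight = 11, length = 2, mean = 11/2 ≈ 5.500
  cycle 1 → 0 → 1: weight = 16, length = 2, mean = 16/2 ≈ 8.000
Minimum mean = 1.000, attained e.g. along the cycle 0 → 0 with weight 1 and length 1. So λ(A) = 1/1 = 1.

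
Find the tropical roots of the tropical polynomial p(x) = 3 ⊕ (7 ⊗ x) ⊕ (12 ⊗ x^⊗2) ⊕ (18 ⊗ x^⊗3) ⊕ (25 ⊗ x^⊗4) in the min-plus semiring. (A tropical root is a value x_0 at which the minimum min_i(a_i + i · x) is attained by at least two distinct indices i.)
Roots: {-7, -6, -5, -4}

Each tropical root is a break point of the lower envelope of the lines y = a_i + i · x (there are 5 lines, with slopes 0, 1, ..., 4). Only the lines that attain the minimum somewhere contribute to roots; other lines are dominated. Here the surviving (envelope) indices are i = 4, i = 3, i = 2, i = 1, i = 0.
Intersections between consecutive envelope lines give the roots: for adjacent envelope indices i < j the intersection is x = (a_i − a_j) / (j − i). Reading off the sorted break points: {-7, -6, -5, -4}.
Verification: at each break x_0, at least two indices attain the minimum of min_i(a_i + i · x_0).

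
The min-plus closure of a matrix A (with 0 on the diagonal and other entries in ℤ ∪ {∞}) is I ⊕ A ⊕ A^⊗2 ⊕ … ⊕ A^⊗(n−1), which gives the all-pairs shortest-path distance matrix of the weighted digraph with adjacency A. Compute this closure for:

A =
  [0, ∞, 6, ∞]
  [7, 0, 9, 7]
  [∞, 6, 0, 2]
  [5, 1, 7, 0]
Closure =
  [0, 9, 6, 8]
  [7, 0, 9, 7]
  [7, 3, 0, 2]
  [5, 1, 7, 0]

This is the Floyd-Warshall all-pairs shortest-path computation. For each intermediate vertex k = 0, 1, …, 3, update dist[i][j] ← min(dist[i][j], dist[i][k] + dist[k][j]). The final matrix gives, for each (i, j), the minimum total weight of any directed path from i to j (possibly empty when i = j).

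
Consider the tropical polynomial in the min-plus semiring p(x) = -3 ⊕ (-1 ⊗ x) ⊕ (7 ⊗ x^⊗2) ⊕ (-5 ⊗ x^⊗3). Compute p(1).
p(1) = -3

A tropical monomial a ⊗ x^⊗i evaluates to a + i · x. Evaluating each term at x = 1:
  Term 0 contributes -3 + 0 · 1 = -3
  Term 1 contributes -1 + 1 · 1 = 0
  Term 2 contributes 7 + 2 · 1 = 9
  Term 3 contributes -5 + 3 · 1 = -2
p(1) = ⊕ of these = min[-3, 0, 9, -2] = -3.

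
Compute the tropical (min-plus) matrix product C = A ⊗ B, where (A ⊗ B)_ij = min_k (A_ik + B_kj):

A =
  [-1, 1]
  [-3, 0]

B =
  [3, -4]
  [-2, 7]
A ⊗ B =
  [-1, -5]
  [-2, -7]

Apply the min-plus product entry-by-entry:
  C[0][0] = min over k of (A[0][0] + B[0][0] = -1 + 3 = 2, A[0][1] + B[1][0] = 1 + -2 = -1) = -1 (attained at k = 1)
  C[0][1] = min over k of (A[0][0] + B[0][1] = -1 + -4 = -5, A[0][1] + B[1][1] = 1 + 7 = 8) = -5 (attained at k = 0)
  C[1][0] = min over k of (A[1][0] + B[0][0] = -3 + 3 = 0, A[1][1] + B[1][0] = 0 + -2 = -2) = -2 (attained at k = 1)
  C[1][1] = min over k of (A[1][0] + B[0][1] = -3 + -4 = -7, A[1][1] + B[1][1] = 0 + 7 = 7) = -7 (attained at k = 0)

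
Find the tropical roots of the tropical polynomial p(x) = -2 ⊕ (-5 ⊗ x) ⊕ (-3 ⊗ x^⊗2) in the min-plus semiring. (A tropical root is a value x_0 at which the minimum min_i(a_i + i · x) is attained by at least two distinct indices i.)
Roots: {-2, 3}

Each tropical root is a break point of the lower envelope of the lines y = a_i + i · x (there are 3 lines, with slopes 0, 1, ..., 2). Only the lines that attain the minimum somewhere contribute to roots; other lines are dominated. Here the surviving (envelope) indices are i = 2, i = 1, i = 0.
Intersections between consecutive envelope lines give the roots: for adjacent envelope indices i < j the intersection is x = (a_i − a_j) / (j − i). Reading off the sorted break points: {-2, 3}.
Verification: at each break x_0, at least two indices attain the minimum of min_i(a_i + i · x_0).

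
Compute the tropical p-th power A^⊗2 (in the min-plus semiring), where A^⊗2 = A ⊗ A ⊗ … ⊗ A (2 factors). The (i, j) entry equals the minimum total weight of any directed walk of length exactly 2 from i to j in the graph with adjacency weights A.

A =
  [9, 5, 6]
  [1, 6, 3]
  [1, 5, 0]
A^⊗2 =
  [6, 11, 6]
  [4, 6, 3]
  [1, 5, 0]

Each entry (A^⊗2)_ij equals the minimum over all length-2 walks i = v_0 → v_1 → … → v_2 = j of Σ_t A[v_t][v_{t+1}]. For example, for (i, j) = (0, 2) we minimise over 3 possible intermediate vertex sequences; the minimum is 6, attained along the walk 0 → 2 → 2.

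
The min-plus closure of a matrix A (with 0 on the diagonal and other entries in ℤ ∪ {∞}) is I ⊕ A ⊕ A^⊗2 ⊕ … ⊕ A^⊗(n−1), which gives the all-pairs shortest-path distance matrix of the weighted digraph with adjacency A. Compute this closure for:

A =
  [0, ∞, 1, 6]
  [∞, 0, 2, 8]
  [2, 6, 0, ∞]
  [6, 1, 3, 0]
Closure =
  [0, 7, 1, 6]
  [4, 0, 2, 8]
  [2, 6, 0, 8]
  [5, 1, 3, 0]

This is the Floyd-Warshall all-pairs shortest-path computation. For each intermediate vertex k = 0, 1, …, 3, update dist[i][j] ← min(dist[i][j], dist[i][k] + dist[k][j]). The final matrix gives, for each (i, j), the minimum total weight of any directed path from i to j (possibly empty when i = j).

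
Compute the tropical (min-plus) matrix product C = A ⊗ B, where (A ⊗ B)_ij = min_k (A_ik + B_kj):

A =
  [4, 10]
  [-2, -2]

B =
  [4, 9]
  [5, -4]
A ⊗ B =
  [8, 6]
  [2, -6]

Apply the min-plus product entry-by-entry:
  C[0][0] = min over k of (A[0][0] + B[0][0] = 4 + 4 = 8, A[0][1] + B[1][0] = 10 + 5 = 15) = 8 (attained at k = 0)
  C[0][1] = min over k of (A[0][0] + B[0][1] = 4 + 9 = 13, A[0][1] + B[1][1] = 10 + -4 = 6) = 6 (attained at k = 1)
  C[1][0] = min over k of (A[1][0] + B[0][0] = -2 + 4 = 2, A[1][1] + B[1][0] = -2 + 5 = 3) = 2 (attained at k = 0)
  C[1][1] = min over k of (A[1][0] + B[0][1] = -2 + 9 = 7, A[1][1] + B[1][1] = -2 + -4 = -6) = -6 (attained at k = 1)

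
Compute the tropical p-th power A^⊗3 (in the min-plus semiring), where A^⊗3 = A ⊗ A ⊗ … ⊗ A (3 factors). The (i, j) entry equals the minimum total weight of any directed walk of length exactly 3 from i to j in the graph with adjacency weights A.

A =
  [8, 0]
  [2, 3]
A^⊗3 =
  [5, 2]
  [4, 5]

Each entry (A^⊗3)_ij equals the minimum over all length-3 walks i = v_0 → v_1 → … → v_3 = j of Σ_t A[v_t][v_{t+1}]. For example, for (i, j) = (0, 1) we minimise over 4 possible intermediate vertex sequences; the minimum is 2, attained along the walk 0 → 1 → 0 → 1.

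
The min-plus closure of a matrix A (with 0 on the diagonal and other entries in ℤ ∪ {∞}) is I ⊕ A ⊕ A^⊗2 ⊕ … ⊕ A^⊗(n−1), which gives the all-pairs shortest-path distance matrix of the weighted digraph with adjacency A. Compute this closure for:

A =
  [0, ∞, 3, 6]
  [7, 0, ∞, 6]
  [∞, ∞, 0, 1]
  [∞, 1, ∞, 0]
Closure =
  [0, 5, 3, 4]
  [7, 0, 10, 6]
  [9, 2, 0, 1]
  [8, 1, 11, 0]

This is the Floyd-Warshall all-pairs shortest-path computation. For each intermediate vertex k = 0, 1, …, 3, update dist[i][j] ← min(dist[i][j], dist[i][k] + dist[k][j]). The final matrix gives, for each (i, j), the minimum total weight of any directed path from i to j (possibly empty when i = j).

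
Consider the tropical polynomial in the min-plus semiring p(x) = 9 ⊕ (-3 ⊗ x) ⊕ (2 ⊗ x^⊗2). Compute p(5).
p(5) = 2

A tropical monomial a ⊗ x^⊗i evaluates to a + i · x. Evaluating each term at x = 5:
  Term 0 contributes 9 + 0 · 5 = 9
  Term 1 contributes -3 + 1 · 5 = 2
  Term 2 contributes 2 + 2 · 5 = 12
p(5) = ⊕ of these = min[9, 2, 12] = 2.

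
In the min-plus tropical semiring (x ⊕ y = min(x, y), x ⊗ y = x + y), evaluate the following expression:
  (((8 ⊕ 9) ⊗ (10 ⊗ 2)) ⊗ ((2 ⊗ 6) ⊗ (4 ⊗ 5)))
(((8 ⊕ 9) ⊗ (10 ⊗ 2)) ⊗ ((2 ⊗ 6) ⊗ (4 ⊗ 5))) = 37

Expand innermost to outermost. Recall ⊕ takes the minimum of its arguments and ⊗ takes their sum. Working out the expression (((8 ⊕ 9) ⊗ (10 ⊗ 2)) ⊗ ((2 ⊗ 6) ⊗ (4 ⊗ 5))) gives 37.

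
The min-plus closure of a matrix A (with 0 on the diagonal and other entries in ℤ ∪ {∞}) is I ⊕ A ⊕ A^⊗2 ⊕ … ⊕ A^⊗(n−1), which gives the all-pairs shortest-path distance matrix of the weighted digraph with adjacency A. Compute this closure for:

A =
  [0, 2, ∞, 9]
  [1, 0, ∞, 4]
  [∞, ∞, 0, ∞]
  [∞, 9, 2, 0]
Closure =
  [0, 2, 8, 6]
  [1, 0, 6, 4]
  [∞, ∞, 0, ∞]
  [10, 9, 2, 0]

This is the Floyd-Warshall all-pairs shortest-path computation. For each intermediate vertex k = 0, 1, …, 3, update dist[i][j] ← min(dist[i][j], dist[i][k] + dist[k][j]). The final matrix gives, for each (i, j), the minimum total weight of any directed path from i to j (possibly empty when i = j).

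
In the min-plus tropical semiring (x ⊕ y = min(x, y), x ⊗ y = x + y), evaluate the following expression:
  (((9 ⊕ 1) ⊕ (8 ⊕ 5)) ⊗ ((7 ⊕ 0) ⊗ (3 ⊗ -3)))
(((9 ⊕ 1) ⊕ (8 ⊕ 5)) ⊗ ((7 ⊕ 0) ⊗ (3 ⊗ -3))) = 1

Expand innermost to outermost. Recall ⊕ takes the minimum of its arguments and ⊗ takes their sum. Working out the expression (((9 ⊕ 1) ⊕ (8 ⊕ 5)) ⊗ ((7 ⊕ 0) ⊗ (3 ⊗ -3))) gives 1.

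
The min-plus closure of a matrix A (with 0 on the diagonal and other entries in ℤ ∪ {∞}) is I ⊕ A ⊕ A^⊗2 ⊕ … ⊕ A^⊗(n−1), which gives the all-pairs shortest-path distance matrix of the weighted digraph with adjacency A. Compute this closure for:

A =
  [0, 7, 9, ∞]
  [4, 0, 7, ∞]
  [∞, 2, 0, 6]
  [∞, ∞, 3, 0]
Closure =
  [0, 7, 9, 15]
  [4, 0, 7, 13]
  [6, 2, 0, 6]
  [9, 5, 3, 0]

This is the Floyd-Warshall all-pairs shortest-path computation. For each intermediate vertex k = 0, 1, …, 3, update dist[i][j] ← min(dist[i][j], dist[i][k] + dist[k][j]). The final matrix gives, for each (i, j), the minimum total weight of any directed path from i to j (possibly empty when i = j).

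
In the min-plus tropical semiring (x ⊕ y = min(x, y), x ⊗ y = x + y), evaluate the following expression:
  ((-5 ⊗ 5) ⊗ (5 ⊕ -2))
((-5 ⊗ 5) ⊗ (5 ⊕ -2)) = -2

Expand innermost to outermost. Recall ⊕ takes the minimum of its arguments and ⊗ takes their sum. Working out the expression ((-5 ⊗ 5) ⊗ (5 ⊕ -2)) gives -2.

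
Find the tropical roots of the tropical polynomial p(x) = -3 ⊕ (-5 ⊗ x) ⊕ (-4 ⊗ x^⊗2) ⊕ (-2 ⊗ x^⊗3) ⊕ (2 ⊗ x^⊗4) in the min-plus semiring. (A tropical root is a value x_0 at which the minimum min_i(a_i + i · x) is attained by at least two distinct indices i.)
Roots: {-4, -2, -1, 2}

Each tropical root is a break point of the lower envelope of the lines y = a_i + i · x (there are 5 lines, with slopes 0, 1, ..., 4). Only the lines that attain the minimum somewhere contribute to roots; other lines are dominated. Here the surviving (envelope) indices are i = 4, i = 3, i = 2, i = 1, i = 0.
Intersections between consecutive envelope lines give the roots: for adjacent envelope indices i < j the intersection is x = (a_i − a_j) / (j − i). Reading off the sorted break points: {-4, -2, -1, 2}.
Verification: at each break x_0, at least two indices attain the minimum of min_i(a_i + i · x_0).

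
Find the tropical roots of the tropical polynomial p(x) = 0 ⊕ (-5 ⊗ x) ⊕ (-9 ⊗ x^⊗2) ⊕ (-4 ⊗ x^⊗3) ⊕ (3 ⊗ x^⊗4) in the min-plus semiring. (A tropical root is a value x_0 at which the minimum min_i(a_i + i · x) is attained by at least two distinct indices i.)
Roots: {-7, -5, 4, 5}

Each tropical root is a break point of the lower envelope of the lines y = a_i + i · x (there are 5 lines, with slopes 0, 1, ..., 4). Only the lines that attain the minimum somewhere contribute to roots; other lines are dominated. Here the surviving (envelope) indices are i = 4, i = 3, i = 2, i = 1, i = 0.
Intersections between consecutive envelope lines give the roots: for adjacent envelope indices i < j the intersection is x = (a_i − a_j) / (j − i). Reading off the sorted break points: {-7, -5, 4, 5}.
Verification: at each break x_0, at least two indices attain the minimum of min_i(a_i + i · x_0).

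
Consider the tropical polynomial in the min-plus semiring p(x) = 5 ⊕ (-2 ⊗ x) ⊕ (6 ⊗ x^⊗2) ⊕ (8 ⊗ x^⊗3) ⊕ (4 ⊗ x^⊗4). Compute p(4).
p(4) = 2

A tropical monomial a ⊗ x^⊗i evaluates to a + i · x. Evaluating each term at x = 4:
  Term 0 contributes 5 + 0 · 4 = 5
  Term 1 contributes -2 + 1 · 4 = 2
  Term 2 contributes 6 + 2 · 4 = 14
  Term 3 contributes 8 + 3 · 4 = 20
  Term 4 contributes 4 + 4 · 4 = 20
p(4) = ⊕ of these = min[5, 2, 14, 20, 20] = 2.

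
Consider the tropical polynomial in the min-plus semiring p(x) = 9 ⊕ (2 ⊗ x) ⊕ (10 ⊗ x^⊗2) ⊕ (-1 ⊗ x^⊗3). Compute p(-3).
p(-3) = -10

A tropical monomial a ⊗ x^⊗i evaluates to a + i · x. Evaluating each term at x = -3:
  Term 0 contributes 9 + 0 · -3 = 9
  Term 1 contributes 2 + 1 · -3 = -1
  Term 2 contributes 10 + 2 · -3 = 4
  Term 3 contributes -1 + 3 · -3 = -10
p(-3) = ⊕ of these = min[9, -1, 4, -10] = -10.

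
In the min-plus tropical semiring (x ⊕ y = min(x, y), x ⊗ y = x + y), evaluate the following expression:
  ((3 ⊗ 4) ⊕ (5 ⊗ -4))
((3 ⊗ 4) ⊕ (5 ⊗ -4)) = 1

Expand innermost to outermost. Recall ⊕ takes the minimum of its arguments and ⊗ takes their sum. Working out the expression ((3 ⊗ 4) ⊕ (5 ⊗ -4)) gives 1.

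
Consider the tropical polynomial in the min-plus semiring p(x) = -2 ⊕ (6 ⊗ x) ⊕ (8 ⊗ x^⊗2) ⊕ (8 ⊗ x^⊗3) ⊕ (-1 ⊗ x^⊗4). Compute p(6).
p(6) = -2

A tropical monomial a ⊗ x^⊗i evaluates to a + i · x. Evaluating each term at x = 6:
  Term 0 contributes -2 + 0 · 6 = -2
  Term 1 contributes 6 + 1 · 6 = 12
  Term 2 contributes 8 + 2 · 6 = 20
  Term 3 contributes 8 + 3 · 6 = 26
  Term 4 contributes -1 + 4 · 6 = 23
p(6) = ⊕ of these = min[-2, 12, 20, 26, 23] = -2.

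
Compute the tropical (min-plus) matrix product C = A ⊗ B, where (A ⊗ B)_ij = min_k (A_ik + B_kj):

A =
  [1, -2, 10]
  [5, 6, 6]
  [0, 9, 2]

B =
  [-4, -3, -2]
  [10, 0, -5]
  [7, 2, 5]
A ⊗ B =
  [-3, -2, -7]
  [1, 2, 1]
  [-4, -3, -2]

Apply the min-plus product entry-by-entry:
  C[0][0] = min over k of (A[0][0] + B[0][0] = 1 + -4 = -3, A[0][1] + B[1][0] = -2 + 10 = 8, A[0][2] + B[2][0] = 10 + 7 = 17) = -3 (attained at k = 0)
  C[0][1] = min over k of (A[0][0] + B[0][1] = 1 + -3 = -2, A[0][1] + B[1][1] = -2 + 0 = -2, A[0][2] + B[2][1] = 10 + 2 = 12) = -2 (attained at k = 0)
  C[0][2] = min over k of (A[0][0] + B[0][2] = 1 + -2 = -1, A[0][1] + B[1][2] = -2 + -5 = -7, A[0][2] + B[2][2] = 10 + 5 = 15) = -7 (attained at k = 1)
  C[1][0] = min over k of (A[1][0] + B[0][0] = 5 + -4 = 1, A[1][1] + B[1][0] = 6 + 10 = 16, A[1][2] + B[2][0] = 6 + 7 = 13) = 1 (attained at k = 0)
  C[1][1] = min over k of (A[1][0] + B[0][1] = 5 + -3 = 2, A[1][1] + B[1][1] = 6 + 0 = 6, A[1][2] + B[2][1] = 6 + 2 = 8) = 2 (attained at k = 0)
  C[1][2] = min over k of (A[1][0] + B[0][2] = 5 + -2 = 3, A[1][1] + B[1][2] = 6 + -5 = 1, A[1][2] + B[2][2] = 6 + 5 = 11) = 1 (attained at k = 1)
  C[2][0] = min over k of (A[2][0] + B[0][0] = 0 + -4 = -4, A[2][1] + B[1][0] = 9 + 10 = 19, A[2][2] + B[2][0] = 2 + 7 = 9) = -4 (attained at k = 0)
  C[2][1] = min over k of (A[2][0] + B[0][1] = 0 + -3 = -3, A[2][1] + B[1][1] = 9 + 0 = 9, A[2][2] + B[2][1] = 2 + 2 = 4) = -3 (attained at k = 0)
  C[2][2] = min over k of (A[2][0] + B[0][2] = 0 + -2 = -2, A[2][1] + B[1][2] = 9 + -5 = 4, A[2][2] + B[2][2] = 2 + 5 = 7) = -2 (attained at k = 0)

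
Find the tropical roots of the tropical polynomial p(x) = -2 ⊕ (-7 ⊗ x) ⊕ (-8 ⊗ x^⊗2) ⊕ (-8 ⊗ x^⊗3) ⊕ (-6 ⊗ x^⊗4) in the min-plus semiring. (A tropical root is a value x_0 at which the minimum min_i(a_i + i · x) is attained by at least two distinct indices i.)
Roots: {-2, 0, 1, 5}

Each tropical root is a break point of the lower envelope of the lines y = a_i + i · x (there are 5 lines, with slopes 0, 1, ..., 4). Only the lines that attain the minimum somewhere contribute to roots; other lines are dominated. Here the surviving (envelope) indices are i = 4, i = 3, i = 2, i = 1, i = 0.
Intersections between consecutive envelope lines give the roots: for adjacent envelope indices i < j the intersection is x = (a_i − a_j) / (j − i). Reading off the sorted break points: {-2, 0, 1, 5}.
Verification: at each break x_0, at least two indices attain the minimum of min_i(a_i + i · x_0).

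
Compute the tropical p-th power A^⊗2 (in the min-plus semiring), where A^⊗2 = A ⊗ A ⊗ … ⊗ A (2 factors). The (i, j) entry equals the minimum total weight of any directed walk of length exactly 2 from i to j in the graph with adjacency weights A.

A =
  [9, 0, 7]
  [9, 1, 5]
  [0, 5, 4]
A^⊗2 =
  [7, 1, 5]
  [5, 2, 6]
  [4, 0, 7]

Each entry (A^⊗2)_ij equals the minimum over all length-2 walks i = v_0 → v_1 → … → v_2 = j of Σ_t A[v_t][v_{t+1}]. For example, for (i, j) = (0, 2) we minimise over 3 possible intermediate vertex sequences; the minimum is 5, attained along the walk 0 → 1 → 2.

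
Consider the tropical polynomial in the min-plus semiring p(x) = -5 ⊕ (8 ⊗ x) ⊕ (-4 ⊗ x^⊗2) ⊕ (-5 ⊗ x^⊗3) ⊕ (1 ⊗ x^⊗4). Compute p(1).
p(1) = -5

A tropical monomial a ⊗ x^⊗i evaluates to a + i · x. Evaluating each term at x = 1:
  Term 0 contributes -5 + 0 · 1 = -5
  Term 1 contributes 8 + 1 · 1 = 9
  Term 2 contributes -4 + 2 · 1 = -2
  Term 3 contributes -5 + 3 · 1 = -2
  Term 4 contributes 1 + 4 · 1 = 5
p(1) = ⊕ of these = min[-5, 9, -2, -2, 5] = -5.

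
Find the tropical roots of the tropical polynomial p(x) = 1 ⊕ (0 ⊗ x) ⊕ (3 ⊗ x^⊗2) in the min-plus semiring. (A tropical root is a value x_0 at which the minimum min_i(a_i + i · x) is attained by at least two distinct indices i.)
Roots: {-3, 1}

Each tropical root is a break point of the lower envelope of the lines y = a_i + i · x (there are 3 lines, with slopes 0, 1, ..., 2). Only the lines that attain the minimum somewhere contribute to roots; other lines are dominated. Here the surviving (envelope) indices are i = 2, i = 1, i = 0.
Intersections between consecutive envelope lines give the roots: for adjacent envelope indices i < j the intersection is x = (a_i − a_j) / (j − i). Reading off the sorted break points: {-3, 1}.
Verification: at each break x_0, at least two indices attain the minimum of min_i(a_i + i · x_0).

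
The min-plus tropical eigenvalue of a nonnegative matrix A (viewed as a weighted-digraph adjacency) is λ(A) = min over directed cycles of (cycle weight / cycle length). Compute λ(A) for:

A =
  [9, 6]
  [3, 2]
λ(A) = 2

Enumerate directed cycles and compute their means (weight / length). Sample:
  cycle 0 → 0: weight = 9, length = 1, mean = 9/1 ≈ 9.000
  cycle 1 → 1: weight = 2, length = 1, mean = 2/1 ≈ 2.000
  cycle 0 → 1 → 0: weight = 9, length = 2, mean = 9/2 ≈ 4.500
  cycle 1 → 0 → 1: weight = 9, length = 2, mean = 9/2 ≈ 4.500
Minimum mean = 2.000, attained e.g. along the cycle 1 → 1 with weight 2 and length 1. So λ(A) = 2/1 = 2.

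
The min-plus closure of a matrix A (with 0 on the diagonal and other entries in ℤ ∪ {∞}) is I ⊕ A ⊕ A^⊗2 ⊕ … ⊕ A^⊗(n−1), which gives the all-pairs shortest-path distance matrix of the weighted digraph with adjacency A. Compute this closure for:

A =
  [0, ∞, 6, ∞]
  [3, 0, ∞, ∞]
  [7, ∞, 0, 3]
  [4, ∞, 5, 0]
Closure =
  [0, ∞, 6, 9]
  [3, 0, 9, 12]
  [7, ∞, 0, 3]
  [4, ∞, 5, 0]

This is the Floyd-Warshall all-pairs shortest-path computation. For each intermediate vertex k = 0, 1, …, 3, update dist[i][j] ← min(dist[i][j], dist[i][k] + dist[k][j]). The final matrix gives, for each (i, j), the minimum total weight of any directed path from i to j (possibly empty when i = j).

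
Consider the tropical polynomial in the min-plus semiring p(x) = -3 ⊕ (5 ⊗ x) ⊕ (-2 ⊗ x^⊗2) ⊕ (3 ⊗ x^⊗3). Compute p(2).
p(2) = -3

A tropical monomial a ⊗ x^⊗i evaluates to a + i · x. Evaluating each term at x = 2:
  Term 0 contributes -3 + 0 · 2 = -3
  Term 1 contributes 5 + 1 · 2 = 7
  Term 2 contributes -2 + 2 · 2 = 2
  Term 3 contributes 3 + 3 · 2 = 9
p(2) = ⊕ of these = min[-3, 7, 2, 9] = -3.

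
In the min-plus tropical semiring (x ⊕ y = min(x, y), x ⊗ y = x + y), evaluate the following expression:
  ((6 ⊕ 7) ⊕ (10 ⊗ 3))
((6 ⊕ 7) ⊕ (10 ⊗ 3)) = 6

Expand innermost to outermost. Recall ⊕ takes the minimum of its arguments and ⊗ takes their sum. Working out the expression ((6 ⊕ 7) ⊕ (10 ⊗ 3)) gives 6.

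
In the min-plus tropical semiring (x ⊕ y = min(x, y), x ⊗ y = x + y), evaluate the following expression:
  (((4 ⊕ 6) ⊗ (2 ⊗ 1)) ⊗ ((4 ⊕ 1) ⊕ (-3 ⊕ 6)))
(((4 ⊕ 6) ⊗ (2 ⊗ 1)) ⊗ ((4 ⊕ 1) ⊕ (-3 ⊕ 6))) = 4

Expand innermost to outermost. Recall ⊕ takes the minimum of its arguments and ⊗ takes their sum. Working out the expression (((4 ⊕ 6) ⊗ (2 ⊗ 1)) ⊗ ((4 ⊕ 1) ⊕ (-3 ⊕ 6))) gives 4.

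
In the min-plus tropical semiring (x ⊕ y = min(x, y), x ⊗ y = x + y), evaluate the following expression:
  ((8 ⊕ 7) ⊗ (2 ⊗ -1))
((8 ⊕ 7) ⊗ (2 ⊗ -1)) = 8

Expand innermost to outermost. Recall ⊕ takes the minimum of its arguments and ⊗ takes their sum. Working out the expression ((8 ⊕ 7) ⊗ (2 ⊗ -1)) gives 8.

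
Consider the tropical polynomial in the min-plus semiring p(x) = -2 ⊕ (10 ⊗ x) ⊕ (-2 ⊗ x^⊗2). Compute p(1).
p(1) = -2

A tropical monomial a ⊗ x^⊗i evaluates to a + i · x. Evaluating each term at x = 1:
  Term 0 contributes -2 + 0 · 1 = -2
  Term 1 contributes 10 + 1 · 1 = 11
  Term 2 contributes -2 + 2 · 1 = 0
p(1) = ⊕ of these = min[-2, 11, 0] = -2.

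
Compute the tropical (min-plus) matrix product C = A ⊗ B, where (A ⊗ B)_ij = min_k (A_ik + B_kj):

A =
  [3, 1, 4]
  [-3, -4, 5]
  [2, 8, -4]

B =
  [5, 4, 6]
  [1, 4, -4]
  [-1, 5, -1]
A ⊗ B =
  [2, 5, -3]
  [-3, 0, -8]
  [-5, 1, -5]

Apply the min-plus product entry-by-entry:
  C[0][0] = min over k of (A[0][0] + B[0][0] = 3 + 5 = 8, A[0][1] + B[1][0] = 1 + 1 = 2, A[0][2] + B[2][0] = 4 + -1 = 3) = 2 (attained at k = 1)
  C[0][1] = min over k of (A[0][0] + B[0][1] = 3 + 4 = 7, A[0][1] + B[1][1] = 1 + 4 = 5, A[0][2] + B[2][1] = 4 + 5 = 9) = 5 (attained at k = 1)
  C[0][2] = min over k of (A[0][0] + B[0][2] = 3 + 6 = 9, A[0][1] + B[1][2] = 1 + -4 = -3, A[0][2] + B[2][2] = 4 + -1 = 3) = -3 (attained at k = 1)
  C[1][0] = min over k of (A[1][0] + B[0][0] = -3 + 5 = 2, A[1][1] + B[1][0] = -4 + 1 = -3, A[1][2] + B[2][0] = 5 + -1 = 4) = -3 (attained at k = 1)
  C[1][1] = min over k of (A[1][0] + B[0][1] = -3 + 4 = 1, A[1][1] + B[1][1] = -4 + 4 = 0, A[1][2] + B[2][1] = 5 + 5 = 10) = 0 (attained at k = 1)
  C[1][2] = min over k of (A[1][0] + B[0][2] = -3 + 6 = 3, A[1][1] + B[1][2] = -4 + -4 = -8, A[1][2] + B[2][2] = 5 + -1 = 4) = -8 (attained at k = 1)
  C[2][0] = min over k of (A[2][0] + B[0][0] = 2 + 5 = 7, A[2][1] + B[1][0] = 8 + 1 = 9, A[2][2] + B[2][0] = -4 + -1 = -5) = -5 (attained at k = 2)
  C[2][1] = min over k of (A[2][0] + B[0][1] = 2 + 4 = 6, A[2][1] + B[1][1] = 8 + 4 = 12, A[2][2] + B[2][1] = -4 + 5 = 1) = 1 (attained at k = 2)
  C[2][2] = min over k of (A[2][0] + B[0][2] = 2 + 6 = 8, A[2][1] + B[1][2] = 8 + -4 = 4, A[2][2] + B[2][2] = -4 + -1 = -5) = -5 (attained at k = 2)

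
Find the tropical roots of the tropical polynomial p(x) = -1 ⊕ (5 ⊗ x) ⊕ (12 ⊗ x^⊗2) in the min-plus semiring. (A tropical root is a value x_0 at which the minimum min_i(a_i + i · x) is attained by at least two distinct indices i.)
Roots: {-7, -6}

Each tropical root is a break point of the lower envelope of the lines y = a_i + i · x (there are 3 lines, with slopes 0, 1, ..., 2). Only the lines that attain the minimum somewhere contribute to roots; other lines are dominated. Here the surviving (envelope) indices are i = 2, i = 1, i = 0.
Intersections between consecutive envelope lines give the roots: for adjacent envelope indices i < j the intersection is x = (a_i − a_j) / (j − i). Reading off the sorted break points: {-7, -6}.
Verification: at each break x_0, at least two indices attain the minimum of min_i(a_i + i · x_0).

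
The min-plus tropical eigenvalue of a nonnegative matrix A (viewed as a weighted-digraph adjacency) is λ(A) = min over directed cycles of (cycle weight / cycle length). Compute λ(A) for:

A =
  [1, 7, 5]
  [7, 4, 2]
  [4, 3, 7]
λ(A) = 1

Enumerate directed cycles and compute their means (weight / length). Sample:
  cycle 0 → 0: weight = 1, length = 1, mean = 1/1 ≈ 1.000
  cycle 1 → 1: weight = 4, length = 1, mean = 4/1 ≈ 4.000
  cycle 2 → 2: weight = 7, length = 1, mean = 7/1 ≈ 7.000
  cycle 0 → 1 → 0: weight = 14, length = 2, mean = 14/2 ≈ 7.000
  cycle 0 → 2 → 0: weight = 9, length = 2, mean = 9/2 ≈ 4.500
  cycle 1 → 0 → 1: weight = 14, length = 2, mean = 14/2 ≈ 7.000
Minimum mean = 1.000, attained e.g. along the cycle 0 → 0 with weight 1 and length 1. So λ(A) = 1/1 = 1.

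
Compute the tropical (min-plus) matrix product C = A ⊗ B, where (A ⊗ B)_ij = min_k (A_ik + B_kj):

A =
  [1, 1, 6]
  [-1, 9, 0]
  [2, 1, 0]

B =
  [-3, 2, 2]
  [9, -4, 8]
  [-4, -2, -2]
A ⊗ B =
  [-2, -3, 3]
  [-4, -2, -2]
  [-4, -3, -2]

Apply the min-plus product entry-by-entry:
  C[0][0] = min over k of (A[0][0] + B[0][0] = 1 + -3 = -2, A[0][1] + B[1][0] = 1 + 9 = 10, A[0][2] + B[2][0] = 6 + -4 = 2) = -2 (attained at k = 0)
  C[0][1] = min over k of (A[0][0] + B[0][1] = 1 + 2 = 3, A[0][1] + B[1][1] = 1 + -4 = -3, A[0][2] + B[2][1] = 6 + -2 = 4) = -3 (attained at k = 1)
  C[0][2] = min over k of (A[0][0] + B[0][2] = 1 + 2 = 3, A[0][1] + B[1][2] = 1 + 8 = 9, A[0][2] + B[2][2] = 6 + -2 = 4) = 3 (attained at k = 0)
  C[1][0] = min over k of (A[1][0] + B[0][0] = -1 + -3 = -4, A[1][1] + B[1][0] = 9 + 9 = 18, A[1][2] + B[2][0] = 0 + -4 = -4) = -4 (attained at k = 0)
  C[1][1] = min over k of (A[1][0] + B[0][1] = -1 + 2 = 1, A[1][1] + B[1][1] = 9 + -4 = 5, A[1][2] + B[2][1] = 0 + -2 = -2) = -2 (attained at k = 2)
  C[1][2] = min over k of (A[1][0] + B[0][2] = -1 + 2 = 1, A[1][1] + B[1][2] = 9 + 8 = 17, A[1][2] + B[2][2] = 0 + -2 = -2) = -2 (attained at k = 2)
  C[2][0] = min over k of (A[2][0] + B[0][0] = 2 + -3 = -1, A[2][1] + B[1][0] = 1 + 9 = 10, A[2][2] + B[2][0] = 0 + -4 = -4) = -4 (attained at k = 2)
  C[2][1] = min over k of (A[2][0] + B[0][1] = 2 + 2 = 4, A[2][1] + B[1][1] = 1 + -4 = -3, A[2][2] + B[2][1] = 0 + -2 = -2) = -3 (attained at k = 1)
  C[2][2] = min over k of (A[2][0] + B[0][2] = 2 + 2 = 4, A[2][1] + B[1][2] = 1 + 8 = 9, A[2][2] + B[2][2] = 0 + -2 = -2) = -2 (attained at k = 2)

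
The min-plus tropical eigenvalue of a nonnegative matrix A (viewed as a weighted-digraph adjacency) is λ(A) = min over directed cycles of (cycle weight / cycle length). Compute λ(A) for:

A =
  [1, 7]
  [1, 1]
λ(A) = 1

Enumerate directed cycles and compute their means (weight / length). Sample:
  cycle 0 → 0: weight = 1, length = 1, mean = 1/1 ≈ 1.000
  cycle 1 → 1: weight = 1, length = 1, mean = 1/1 ≈ 1.000
  cycle 0 → 1 → 0: weight = 8, length = 2, mean = 8/2 ≈ 4.000
  cycle 1 → 0 → 1: weight = 8, length = 2, mean = 8/2 ≈ 4.000
Minimum mean = 1.000, attained e.g. along the cycle 0 → 0 with weight 1 and length 1. So λ(A) = 1/1 = 1.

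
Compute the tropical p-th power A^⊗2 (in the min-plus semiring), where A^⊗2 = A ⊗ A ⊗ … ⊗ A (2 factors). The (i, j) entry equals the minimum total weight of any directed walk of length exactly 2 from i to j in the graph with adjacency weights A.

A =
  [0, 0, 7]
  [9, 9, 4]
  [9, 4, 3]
A^⊗2 =
  [0, 0, 4]
  [9, 8, 7]
  [9, 7, 6]

Each entry (A^⊗2)_ij equals the minimum over all length-2 walks i = v_0 → v_1 → … → v_2 = j of Σ_t A[v_t][v_{t+1}]. For example, for (i, j) = (0, 2) we minimise over 3 possible intermediate vertex sequences; the minimum is 4, attained along the walk 0 → 1 → 2.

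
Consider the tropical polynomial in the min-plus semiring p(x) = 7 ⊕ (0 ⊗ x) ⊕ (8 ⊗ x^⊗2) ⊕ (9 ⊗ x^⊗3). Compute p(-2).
p(-2) = -2

A tropical monomial a ⊗ x^⊗i evaluates to a + i · x. Evaluating each term at x = -2:
  Term 0 contributes 7 + 0 · -2 = 7
  Term 1 contributes 0 + 1 · -2 = -2
  Term 2 contributes 8 + 2 · -2 = 4
  Term 3 contributes 9 + 3 · -2 = 3
p(-2) = ⊕ of these = min[7, -2, 4, 3] = -2.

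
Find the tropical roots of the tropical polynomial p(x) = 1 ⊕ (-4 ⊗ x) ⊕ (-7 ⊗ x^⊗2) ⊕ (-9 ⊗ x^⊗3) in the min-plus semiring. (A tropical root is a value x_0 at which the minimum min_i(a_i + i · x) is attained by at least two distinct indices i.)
Roots: {2, 3, 5}

Each tropical root is a break point of the lower envelope of the lines y = a_i + i · x (there are 4 lines, with slopes 0, 1, ..., 3). Only the lines that attain the minimum somewhere contribute to roots; other lines are dominated. Here the surviving (envelope) indices are i = 3, i = 2, i = 1, i = 0.
Intersections between consecutive envelope lines give the roots: for adjacent envelope indices i < j the intersection is x = (a_i − a_j) / (j − i). Reading off the sorted break points: {2, 3, 5}.
Verification: at each break x_0, at least two indices attain the minimum of min_i(a_i + i · x_0).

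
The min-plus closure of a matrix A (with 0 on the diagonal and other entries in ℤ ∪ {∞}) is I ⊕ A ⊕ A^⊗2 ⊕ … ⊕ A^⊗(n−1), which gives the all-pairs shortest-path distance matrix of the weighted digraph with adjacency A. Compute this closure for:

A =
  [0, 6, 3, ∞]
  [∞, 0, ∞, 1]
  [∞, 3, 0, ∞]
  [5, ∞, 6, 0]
Closure =
  [0, 6, 3, 7]
  [6, 0, 7, 1]
  [9, 3, 0, 4]
  [5, 9, 6, 0]

This is the Floyd-Warshall all-pairs shortest-path computation. For each intermediate vertex k = 0, 1, …, 3, update dist[i][j] ← min(dist[i][j], dist[i][k] + dist[k][j]). The final matrix gives, for each (i, j), the minimum total weight of any directed path from i to j (possibly empty when i = j).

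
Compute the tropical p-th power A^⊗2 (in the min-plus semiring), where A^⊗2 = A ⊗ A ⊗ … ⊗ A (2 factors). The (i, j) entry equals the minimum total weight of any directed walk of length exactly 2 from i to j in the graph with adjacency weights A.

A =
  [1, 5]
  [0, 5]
A^⊗2 =
  [2, 6]
  [1, 5]

Each entry (A^⊗2)_ij equals the minimum over all length-2 walks i = v_0 → v_1 → … → v_2 = j of Σ_t A[v_t][v_{t+1}]. For example, for (i, j) = (0, 1) we minimise over 2 possible intermediate vertex sequences; the minimum is 6, attained along the walk 0 → 0 → 1.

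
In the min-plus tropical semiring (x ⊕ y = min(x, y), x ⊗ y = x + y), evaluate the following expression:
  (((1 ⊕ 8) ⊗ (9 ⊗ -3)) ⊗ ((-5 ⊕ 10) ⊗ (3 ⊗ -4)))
(((1 ⊕ 8) ⊗ (9 ⊗ -3)) ⊗ ((-5 ⊕ 10) ⊗ (3 ⊗ -4))) = 1

Expand innermost to outermost. Recall ⊕ takes the minimum of its arguments and ⊗ takes their sum. Working out the expression (((1 ⊕ 8) ⊗ (9 ⊗ -3)) ⊗ ((-5 ⊕ 10) ⊗ (3 ⊗ -4))) gives 1.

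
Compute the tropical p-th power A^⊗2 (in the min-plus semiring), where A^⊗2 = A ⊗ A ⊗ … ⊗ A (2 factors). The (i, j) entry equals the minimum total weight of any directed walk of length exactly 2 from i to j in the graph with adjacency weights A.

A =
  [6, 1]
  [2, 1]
A^⊗2 =
  [3, 2]
  [3, 2]

Each entry (A^⊗2)_ij equals the minimum over all length-2 walks i = v_0 → v_1 → … → v_2 = j of Σ_t A[v_t][v_{t+1}]. For example, for (i, j) = (0, 1) we minimise over 2 possible intermediate vertex sequences; the minimum is 2, attained along the walk 0 → 1 → 1.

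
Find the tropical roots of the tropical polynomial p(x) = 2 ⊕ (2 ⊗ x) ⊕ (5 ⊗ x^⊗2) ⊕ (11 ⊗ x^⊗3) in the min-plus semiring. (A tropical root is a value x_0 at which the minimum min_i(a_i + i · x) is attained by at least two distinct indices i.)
Roots: {-6, -3, 0}

Each tropical root is a break point of the lower envelope of the lines y = a_i + i · x (there are 4 lines, with slopes 0, 1, ..., 3). Only the lines that attain the minimum somewhere contribute to roots; other lines are dominated. Here the surviving (envelope) indices are i = 3, i = 2, i = 1, i = 0.
Intersections between consecutive envelope lines give the roots: for adjacent envelope indices i < j the intersection is x = (a_i − a_j) / (j − i). Reading off the sorted break points: {-6, -3, 0}.
Verification: at each break x_0, at least two indices attain the minimum of min_i(a_i + i · x_0).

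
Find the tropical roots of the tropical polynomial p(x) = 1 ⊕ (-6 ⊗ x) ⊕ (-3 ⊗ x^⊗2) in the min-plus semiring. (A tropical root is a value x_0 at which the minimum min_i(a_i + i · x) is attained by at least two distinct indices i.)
Roots: {-3, 7}

Each tropical root is a break point of the lower envelope of the lines y = a_i + i · x (there are 3 lines, with slopes 0, 1, ..., 2). Only the lines that attain the minimum somewhere contribute to roots; other lines are dominated. Here the surviving (envelope) indices are i = 2, i = 1, i = 0.
Intersections between consecutive envelope lines give the roots: for adjacent envelope indices i < j the intersection is x = (a_i − a_j) / (j − i). Reading off the sorted break points: {-3, 7}.
Verification: at each break x_0, at least two indices attain the minimum of min_i(a_i + i · x_0).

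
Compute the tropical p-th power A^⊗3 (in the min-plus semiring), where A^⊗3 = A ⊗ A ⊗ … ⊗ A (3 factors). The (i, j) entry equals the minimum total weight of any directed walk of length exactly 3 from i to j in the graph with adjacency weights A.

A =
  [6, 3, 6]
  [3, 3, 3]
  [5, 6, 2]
A^⊗3 =
  [9, 9, 8]
  [9, 9, 7]
  [9, 10, 6]

Each entry (A^⊗3)_ij equals the minimum over all length-3 walks i = v_0 → v_1 → … → v_3 = j of Σ_t A[v_t][v_{t+1}]. For example, for (i, j) = (0, 2) we minimise over 9 possible intermediate vertex sequences; the minimum is 8, attained along the walk 0 → 1 → 2 → 2.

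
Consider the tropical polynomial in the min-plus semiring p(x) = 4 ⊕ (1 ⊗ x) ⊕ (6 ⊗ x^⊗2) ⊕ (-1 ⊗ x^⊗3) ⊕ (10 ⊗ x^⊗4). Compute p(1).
p(1) = 2

A tropical monomial a ⊗ x^⊗i evaluates to a + i · x. Evaluating each term at x = 1:
  Term 0 contributes 4 + 0 · 1 = 4
  Term 1 contributes 1 + 1 · 1 = 2
  Term 2 contributes 6 + 2 · 1 = 8
  Term 3 contributes -1 + 3 · 1 = 2
  Term 4 contributes 10 + 4 · 1 = 14
p(1) = ⊕ of these = min[4, 2, 8, 2, 14] = 2.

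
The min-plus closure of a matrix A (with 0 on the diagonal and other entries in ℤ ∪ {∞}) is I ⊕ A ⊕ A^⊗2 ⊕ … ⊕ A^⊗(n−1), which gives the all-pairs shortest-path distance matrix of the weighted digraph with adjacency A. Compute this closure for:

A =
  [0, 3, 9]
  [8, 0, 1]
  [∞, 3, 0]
Closure =
  [0, 3, 4]
  [8, 0, 1]
  [11, 3, 0]

This is the Floyd-Warshall all-pairs shortest-path computation. For each intermediate vertex k = 0, 1, …, 2, update dist[i][j] ← min(dist[i][j], dist[i][k] + dist[k][j]). The final matrix gives, for each (i, j), the minimum total weight of any directed path from i to j (possibly empty when i = j).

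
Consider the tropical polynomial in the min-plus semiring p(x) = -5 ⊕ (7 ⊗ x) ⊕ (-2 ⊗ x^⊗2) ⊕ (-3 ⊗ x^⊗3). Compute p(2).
p(2) = -5

A tropical monomial a ⊗ x^⊗i evaluates to a + i · x. Evaluating each term at x = 2:
  Term 0 contributes -5 + 0 · 2 = -5
  Term 1 contributes 7 + 1 · 2 = 9
  Term 2 contributes -2 + 2 · 2 = 2
  Term 3 contributes -3 + 3 · 2 = 3
p(2) = ⊕ of these = min[-5, 9, 2, 3] = -5.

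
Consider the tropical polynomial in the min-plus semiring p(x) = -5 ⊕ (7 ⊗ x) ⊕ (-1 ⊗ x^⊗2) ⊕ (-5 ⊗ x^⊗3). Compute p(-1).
p(-1) = -8

A tropical monomial a ⊗ x^⊗i evaluates to a + i · x. Evaluating each term at x = -1:
  Term 0 contributes -5 + 0 · -1 = -5
  Term 1 contributes 7 + 1 · -1 = 6
  Term 2 contributes -1 + 2 · -1 = -3
  Term 3 contributes -5 + 3 · -1 = -8
p(-1) = ⊕ of these = min[-5, 6, -3, -8] = -8.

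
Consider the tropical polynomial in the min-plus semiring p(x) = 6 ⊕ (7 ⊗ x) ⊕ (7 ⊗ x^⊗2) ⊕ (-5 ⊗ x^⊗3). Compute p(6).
p(6) = 6

A tropical monomial a ⊗ x^⊗i evaluates to a + i · x. Evaluating each term at x = 6:
  Term 0 contributes 6 + 0 · 6 = 6
  Term 1 contributes 7 + 1 · 6 = 13
  Term 2 contributes 7 + 2 · 6 = 19
  Term 3 contributes -5 + 3 · 6 = 13
p(6) = ⊕ of these = min[6, 13, 19, 13] = 6.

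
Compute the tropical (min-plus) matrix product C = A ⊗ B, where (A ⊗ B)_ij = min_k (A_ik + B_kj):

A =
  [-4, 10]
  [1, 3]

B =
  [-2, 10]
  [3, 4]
A ⊗ B =
  [-6, 6]
  [-1, 7]

Apply the min-plus product entry-by-entry:
  C[0][0] = min over k of (A[0][0] + B[0][0] = -4 + -2 = -6, A[0][1] + B[1][0] = 10 + 3 = 13) = -6 (attained at k = 0)
  C[0][1] = min over k of (A[0][0] + B[0][1] = -4 + 10 = 6, A[0][1] + B[1][1] = 10 + 4 = 14) = 6 (attained at k = 0)
  C[1][0] = min over k of (A[1][0] + B[0][0] = 1 + -2 = -1, A[1][1] + B[1][0] = 3 + 3 = 6) = -1 (attained at k = 0)
  C[1][1] = min over k of (A[1][0] + B[0][1] = 1 + 10 = 11, A[1][1] + B[1][1] = 3 + 4 = 7) = 7 (attained at k = 1)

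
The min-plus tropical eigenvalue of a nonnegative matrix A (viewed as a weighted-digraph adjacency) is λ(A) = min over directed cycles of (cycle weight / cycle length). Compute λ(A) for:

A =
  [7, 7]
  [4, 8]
λ(A) = 11/2

Enumerate directed cycles and compute their means (weight / length). Sample:
  cycle 0 → 0: weight = 7, length = 1, mean = 7/1 ≈ 7.000
  cycle 1 → 1: weight = 8, length = 1, mean = 8/1 ≈ 8.000
  cycle 0 → 1 → 0: weight = 11, length = 2, mean = 11/2 ≈ 5.500
  cycle 1 → 0 → 1: weight = 11, length = 2, mean = 11/2 ≈ 5.500
Minimum mean = 5.500, attained e.g. along the cycle 0 → 1 → 0 with weight 11 and length 2. So λ(A) = 11/2 = 11/2.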